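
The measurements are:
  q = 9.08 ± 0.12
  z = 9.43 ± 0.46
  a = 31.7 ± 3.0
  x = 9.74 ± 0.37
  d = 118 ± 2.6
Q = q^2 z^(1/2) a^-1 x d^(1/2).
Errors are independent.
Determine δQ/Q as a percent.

10.9%

For a monomial Q ∝ q^2, z^(1/2), a^-1, x, d^(1/2), fractional errors add in quadrature:
  (2·δq/q)² = (2×0.0132)² = 0.000699;  (½·δz/z)² = (0.5×0.0488)² = 0.000595;  (-1·δa/a)² = (-1×0.0946)² = 0.00896;  (1·δx/x)² = (1×0.0380)² = 0.00144;  (½·δd/d)² = (0.5×0.0220)² = 0.000121
δQ/Q = √(0.0118) = 0.109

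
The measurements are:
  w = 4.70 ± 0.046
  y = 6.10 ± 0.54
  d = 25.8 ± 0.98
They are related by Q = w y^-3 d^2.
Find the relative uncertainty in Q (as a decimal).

0.276

Each factor contributes (exponent × relative error)² to (δQ/Q)²:
  (1·δw/w)² = (1×0.00979)² = 9.58e-05;  (-3·δy/y)² = (-3×0.0885)² = 0.0705;  (2·δd/d)² = (2×0.0380)² = 0.00577
δQ/Q = √(0.0764) = 0.276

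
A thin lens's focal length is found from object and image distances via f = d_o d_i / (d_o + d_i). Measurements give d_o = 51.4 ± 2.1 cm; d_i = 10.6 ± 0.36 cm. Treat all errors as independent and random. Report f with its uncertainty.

∂f/∂d_o = (d_i/(d_o+d_i))² = 0.0292;  ∂f/∂d_i = (d_o/(d_o+d_i))² = 0.687
δf = √((∂f/∂d_o · δd_o)² + (∂f/∂d_i · δd_i)²) = √(0.00377 + 0.0612) = 0.255 cm
f = 8.79 cm.

8.79 ± 0.255 cm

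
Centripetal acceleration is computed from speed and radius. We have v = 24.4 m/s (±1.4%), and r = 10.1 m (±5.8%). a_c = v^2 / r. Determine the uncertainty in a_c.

3.80 m/s^2

Products/powers → add relative errors in quadrature, weighted by exponent:
  (2·δv/v)² = (2×0.0140)² = 0.000784;  (-1·δr/r)² = (-1×0.0580)² = 0.00336
δa_c/a_c = √(0.00415) = 0.0644
a_c = 58.9 m/s^2, so δa_c = 0.0644 × 58.9 = 3.80 m/s^2.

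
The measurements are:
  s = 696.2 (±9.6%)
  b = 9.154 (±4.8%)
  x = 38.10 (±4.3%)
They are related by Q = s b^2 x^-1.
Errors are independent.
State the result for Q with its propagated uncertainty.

Relative error in a monomial: (δQ/Q)² = Σ (nᵢ · δxᵢ/xᵢ)².
  (1·δs/s)² = (1×0.0960)² = 0.00922;  (2·δb/b)² = (2×0.0480)² = 0.00922;  (-1·δx/x)² = (-1×0.0430)² = 0.00185
δQ/Q = √(0.0203) = 0.142
Q = 1531, so δQ = 0.142 × 1531 = 218.

1531 ± 218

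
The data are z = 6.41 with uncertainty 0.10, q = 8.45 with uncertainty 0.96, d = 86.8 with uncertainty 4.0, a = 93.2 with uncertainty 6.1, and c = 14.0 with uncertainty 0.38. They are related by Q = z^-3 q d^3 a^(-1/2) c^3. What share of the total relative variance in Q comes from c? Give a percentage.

15.8%

(δQ/Q)² = (-3·δz/z)² + (1·δq/q)² + (3·δd/d)² + (−½·δa/a)² + (3·δc/c)²
  z term: (-3×0.0156)² = 0.00219
  q term: (1×0.114)² = 0.0129
  d term: (3×0.0461)² = 0.0191
  a term: (-0.5×0.0655)² = 0.00107
  c term: (3×0.0271)² = 0.00663
Total = 0.0419. Share from c = 0.00663/0.0419 = 0.158.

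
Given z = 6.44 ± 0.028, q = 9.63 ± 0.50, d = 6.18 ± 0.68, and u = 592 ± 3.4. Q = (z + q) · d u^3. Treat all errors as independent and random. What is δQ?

2.38e+09

Let w = z + q = 16.1. δw = √(δz² + δq²) = √(0.000784 + 0.250) = 0.501, so δw/w = 0.0312.
Q is then a monomial in w, d, u:
δQ/Q = √((δw/w)² + (1·δd/d)² + (3·δu/u)²) = √(0.000971 + 0.0121 + 0.000297) = 0.116
Q = 2.06e+10, so δQ = 0.116 × 2.06e+10 = 2.38e+09.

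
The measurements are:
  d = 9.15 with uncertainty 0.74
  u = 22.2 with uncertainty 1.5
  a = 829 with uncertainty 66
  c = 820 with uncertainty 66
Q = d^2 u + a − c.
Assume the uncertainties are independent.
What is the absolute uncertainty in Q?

339

Let p = d^2·u = 1860. δp/p = √((2·δd/d)² + (1·δu/u)²) = √(0.0262 + 0.00457) = 0.175, so δp = 326.
Q = p + a − c: δQ = √(δp² + δa² + δc²) = √(1.06e+05 + 4360 + 4360) = 339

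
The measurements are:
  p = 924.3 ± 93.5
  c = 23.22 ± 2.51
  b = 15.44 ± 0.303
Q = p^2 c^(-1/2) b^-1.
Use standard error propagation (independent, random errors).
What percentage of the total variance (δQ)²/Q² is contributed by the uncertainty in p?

(δQ/Q)² = (2·δp/p)² + (−½·δc/c)² + (-1·δb/b)²
  p term: (2×0.101)² = 0.0409
  c term: (-0.5×0.108)² = 0.00292
  b term: (-1×0.0196)² = 0.000385
Total = 0.0442. Share from p = 0.0409/0.0442 = 0.925.

92.5%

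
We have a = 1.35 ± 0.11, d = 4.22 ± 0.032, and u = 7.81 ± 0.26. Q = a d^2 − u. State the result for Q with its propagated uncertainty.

16.2 ± 2.01

Let p = a·d^2 = 24.0. δp/p = √((1·δa/a)² + (2·δd/d)²) = √(0.00664 + 0.000230) = 0.0829, so δp = 1.99.
Q = p − u: δQ = √(δp² + δu²) = √(3.97 + 0.0676) = 2.01
Q = 16.2.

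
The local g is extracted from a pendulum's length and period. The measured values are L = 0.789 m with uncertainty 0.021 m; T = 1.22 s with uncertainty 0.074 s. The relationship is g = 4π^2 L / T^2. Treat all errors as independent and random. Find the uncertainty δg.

2.60 m/s^2

For a monomial g ∝ L, T^-2, fractional errors add in quadrature:
  (1·δL/L)² = (1×0.0266)² = 0.000708;  (-2·δT/T)² = (-2×0.0607)² = 0.0147
δg/g = √(0.0154) = 0.124
g = 20.9 m/s^2, so δg = 0.124 × 20.9 = 2.60 m/s^2.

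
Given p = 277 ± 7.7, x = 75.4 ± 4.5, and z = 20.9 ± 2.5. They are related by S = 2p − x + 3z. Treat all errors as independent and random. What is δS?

Absolute uncertainties add in quadrature for a linear combination:
  (2·δp)² = 237;  (δx)² = 20.2;  (3·δz)² = 56.2
δS = √(314) = 17.7

17.7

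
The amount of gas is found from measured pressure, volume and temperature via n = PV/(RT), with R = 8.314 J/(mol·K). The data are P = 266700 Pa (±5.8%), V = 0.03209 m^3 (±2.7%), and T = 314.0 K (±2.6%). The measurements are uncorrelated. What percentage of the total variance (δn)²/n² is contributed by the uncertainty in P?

70.5%

(δn/n)² = (1·δP/P)² + (1·δV/V)² + (-1·δT/T)²
  P term: (1×0.0580)² = 0.00336
  V term: (1×0.0270)² = 0.000729
  T term: (-1×0.0260)² = 0.000676
Total = 0.00477. Share from P = 0.00336/0.00477 = 0.705.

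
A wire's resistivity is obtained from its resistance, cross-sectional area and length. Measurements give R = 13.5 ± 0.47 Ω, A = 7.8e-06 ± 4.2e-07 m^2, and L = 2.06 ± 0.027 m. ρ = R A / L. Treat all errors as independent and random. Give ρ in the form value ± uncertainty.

Since ρ is a product/quotient, work with relative uncertainties:
  (1·δR/R)² = (1×0.0348)² = 0.00121;  (1·δA/A)² = (1×0.0538)² = 0.00290;  (-1·δL/L)² = (-1×0.0131)² = 0.000172
δρ/ρ = √(0.00428) = 0.0654
ρ = 5.11e-05 Ω·m, so δρ = 0.0654 × 5.11e-05 = 3.35e-06 Ω·m.

(5.11 ± 0.335) × 10^-5 Ω·m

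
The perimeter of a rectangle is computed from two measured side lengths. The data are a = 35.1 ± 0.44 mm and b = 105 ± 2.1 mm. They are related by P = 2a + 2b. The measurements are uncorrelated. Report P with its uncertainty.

280 ± 4.29 mm

Sums and differences: (δP)² = Σ (cᵢ δxᵢ)².
  (2·δa)² = 0.774;  (2·δb)² = 17.6
δP = √(18.4) = 4.29 mm
P = 280 mm.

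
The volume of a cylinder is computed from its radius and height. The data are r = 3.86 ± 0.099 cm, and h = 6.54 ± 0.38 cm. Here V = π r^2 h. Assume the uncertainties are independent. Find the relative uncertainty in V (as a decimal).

Relative error in a monomial: (δV/V)² = Σ (nᵢ · δxᵢ/xᵢ)².
  (2·δr/r)² = (2×0.0256)² = 0.00263;  (1·δh/h)² = (1×0.0581)² = 0.00338
δV/V = √(0.00601) = 0.0775

0.0775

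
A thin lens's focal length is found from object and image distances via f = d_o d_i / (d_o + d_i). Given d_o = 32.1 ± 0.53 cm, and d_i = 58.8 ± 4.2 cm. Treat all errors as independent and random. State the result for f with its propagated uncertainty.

20.8 ± 0.569 cm

∂f/∂d_o = (d_i/(d_o+d_i))² = 0.418;  ∂f/∂d_i = (d_o/(d_o+d_i))² = 0.125
δf = √((∂f/∂d_o · δd_o)² + (∂f/∂d_i · δd_i)²) = √(0.0492 + 0.274) = 0.569 cm
f = 20.8 cm.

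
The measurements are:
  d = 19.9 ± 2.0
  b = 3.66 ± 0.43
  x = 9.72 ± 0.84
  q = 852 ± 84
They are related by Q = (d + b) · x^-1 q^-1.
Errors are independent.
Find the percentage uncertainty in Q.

Let u = d + b = 23.6. δu = √(δd² + δb²) = √(4.00 + 0.185) = 2.05, so δu/u = 0.0868.
Q is then a monomial in u, x, q:
δQ/Q = √((δu/u)² + (-1·δx/x)² + (-1·δq/q)²) = √(0.00754 + 0.00747 + 0.00972) = 0.157

15.7%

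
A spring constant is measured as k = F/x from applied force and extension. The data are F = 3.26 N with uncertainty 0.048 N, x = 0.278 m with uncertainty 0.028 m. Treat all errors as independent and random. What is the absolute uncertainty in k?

For a monomial k ∝ F, x^-1, fractional errors add in quadrature:
  (1·δF/F)² = (1×0.0147)² = 0.000217;  (-1·δx/x)² = (-1×0.101)² = 0.0101
δk/k = √(0.0104) = 0.102
k = 11.7 N/m, so δk = 0.102 × 11.7 = 1.19 N/m.

1.19 N/m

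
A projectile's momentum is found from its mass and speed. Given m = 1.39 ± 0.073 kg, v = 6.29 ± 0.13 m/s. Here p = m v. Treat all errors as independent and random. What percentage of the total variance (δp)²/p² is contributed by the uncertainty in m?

(δp/p)² = (1·δm/m)² + (1·δv/v)²
  m term: (1×0.0525)² = 0.00276
  v term: (1×0.0207)² = 0.000427
Total = 0.00319. Share from m = 0.00276/0.00319 = 0.866.

86.6%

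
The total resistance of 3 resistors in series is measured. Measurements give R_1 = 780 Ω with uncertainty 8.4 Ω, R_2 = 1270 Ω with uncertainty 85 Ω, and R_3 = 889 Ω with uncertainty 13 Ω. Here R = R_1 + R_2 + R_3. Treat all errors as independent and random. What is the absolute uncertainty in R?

86.4 Ω

R is a linear combination, so absolute uncertainties add in quadrature:
  (δR_1)² = 70.6;  (δR_2)² = 7220;  (δR_3)² = 169
δR = √(7460) = 86.4 Ω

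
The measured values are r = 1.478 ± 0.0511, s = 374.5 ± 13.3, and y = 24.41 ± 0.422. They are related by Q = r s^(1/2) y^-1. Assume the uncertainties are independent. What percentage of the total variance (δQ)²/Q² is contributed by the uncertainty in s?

(δQ/Q)² = (1·δr/r)² + (½·δs/s)² + (-1·δy/y)²
  r term: (1×0.0346)² = 0.00120
  s term: (0.5×0.0355)² = 0.000315
  y term: (-1×0.0173)² = 0.000299
Total = 0.00181. Share from s = 0.000315/0.00181 = 0.174.

17.4%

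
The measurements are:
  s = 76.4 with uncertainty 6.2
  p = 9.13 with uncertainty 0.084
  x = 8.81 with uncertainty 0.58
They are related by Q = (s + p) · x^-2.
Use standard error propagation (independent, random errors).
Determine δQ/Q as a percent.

15.0%

Let u = s + p = 85.5. δu = √(δs² + δp²) = √(38.4 + 0.00706) = 6.20, so δu/u = 0.0725.
Q is then a monomial in u, x:
δQ/Q = √((δu/u)² + (-2·δx/x)²) = √(0.00526 + 0.0173) = 0.150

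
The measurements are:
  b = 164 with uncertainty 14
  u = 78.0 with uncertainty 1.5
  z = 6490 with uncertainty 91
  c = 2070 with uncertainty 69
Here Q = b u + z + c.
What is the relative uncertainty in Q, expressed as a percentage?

Let p = b·u = 12800. δp/p = √((1·δb/b)² + (1·δu/u)²) = √(0.00729 + 0.000370) = 0.0875, so δp = 1120.
Q = p + z + c: δQ = √(δp² + δz² + δc²) = √(1.25e+06 + 8280 + 4760) = 1130
Q = 21400, so δQ/Q = 1130/21400 = 0.0527.

5.27%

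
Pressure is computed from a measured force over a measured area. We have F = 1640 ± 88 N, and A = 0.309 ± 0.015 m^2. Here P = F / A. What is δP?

384 Pa

Products/powers → add relative errors in quadrature, weighted by exponent:
  (1·δF/F)² = (1×0.0537)² = 0.00288;  (-1·δA/A)² = (-1×0.0485)² = 0.00236
δP/P = √(0.00524) = 0.0724
P = 5310 Pa, so δP = 0.0724 × 5310 = 384 Pa.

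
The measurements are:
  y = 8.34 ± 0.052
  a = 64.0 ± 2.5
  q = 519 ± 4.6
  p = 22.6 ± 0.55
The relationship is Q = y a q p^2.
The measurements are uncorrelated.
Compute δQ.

8.96e+06

Products/powers → add relative errors in quadrature, weighted by exponent:
  (1·δy/y)² = (1×0.00624)² = 3.89e-05;  (1·δa/a)² = (1×0.0391)² = 0.00153;  (1·δq/q)² = (1×0.00886)² = 7.86e-05;  (2·δp/p)² = (2×0.0243)² = 0.00237
δQ/Q = √(0.00401) = 0.0633
Q = 1.41e+08, so δQ = 0.0633 × 1.41e+08 = 8.96e+06.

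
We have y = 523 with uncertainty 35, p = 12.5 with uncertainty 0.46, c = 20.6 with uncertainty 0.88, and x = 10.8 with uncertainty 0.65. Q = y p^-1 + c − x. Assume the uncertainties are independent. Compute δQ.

3.38

Let w = y·p^-1 = 41.8. δw/w = √((1·δy/y)² + (-1·δp/p)²) = √(0.00448 + 0.00135) = 0.0764, so δw = 3.20.
Q = w + c − x: δQ = √(δw² + δc² + δx²) = √(10.2 + 0.774 + 0.423) = 3.38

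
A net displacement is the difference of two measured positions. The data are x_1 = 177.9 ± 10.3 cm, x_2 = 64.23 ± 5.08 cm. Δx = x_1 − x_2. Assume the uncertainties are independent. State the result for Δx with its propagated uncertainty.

For a sum/difference, combine absolute errors in quadrature:
  (δx_1)² = 106;  (δx_2)² = 25.8
δΔx = √(132) = 11.5 cm
Δx = 113.7 cm.

113.7 ± 11.5 cm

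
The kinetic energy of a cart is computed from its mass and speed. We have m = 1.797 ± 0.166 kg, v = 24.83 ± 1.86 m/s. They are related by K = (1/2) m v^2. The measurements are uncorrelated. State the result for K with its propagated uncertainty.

554.0 ± 97.5 J

For a monomial K ∝ m, v^2, fractional errors add in quadrature:
  (1·δm/m)² = (1×0.0924)² = 0.00853;  (2·δv/v)² = (2×0.0749)² = 0.0224
δK/K = √(0.0310) = 0.176
K = 554.0 J, so δK = 0.176 × 554.0 = 97.5 J.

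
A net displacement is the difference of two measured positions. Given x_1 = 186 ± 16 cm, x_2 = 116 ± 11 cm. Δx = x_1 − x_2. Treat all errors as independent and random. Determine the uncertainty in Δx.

19.4 cm

For a sum/difference, combine absolute errors in quadrature:
  (δx_1)² = 256;  (δx_2)² = 121
δΔx = √(377) = 19.4 cm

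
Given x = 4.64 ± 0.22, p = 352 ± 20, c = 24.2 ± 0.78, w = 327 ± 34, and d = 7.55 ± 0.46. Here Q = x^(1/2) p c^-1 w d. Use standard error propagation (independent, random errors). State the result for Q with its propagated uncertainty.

77400 ± 10800

Products/powers → add relative errors in quadrature, weighted by exponent:
  (½·δx/x)² = (0.5×0.0474)² = 0.000562;  (1·δp/p)² = (1×0.0568)² = 0.00323;  (-1·δc/c)² = (-1×0.0322)² = 0.00104;  (1·δw/w)² = (1×0.104)² = 0.0108;  (1·δd/d)² = (1×0.0609)² = 0.00371
δQ/Q = √(0.0194) = 0.139
Q = 77400, so δQ = 0.139 × 77400 = 10800.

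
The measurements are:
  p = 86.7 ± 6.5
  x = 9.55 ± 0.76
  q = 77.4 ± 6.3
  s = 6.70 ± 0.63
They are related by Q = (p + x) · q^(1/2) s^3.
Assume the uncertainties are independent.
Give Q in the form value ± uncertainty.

Let u = p + x = 96.2. δu = √(δp² + δx²) = √(42.2 + 0.578) = 6.54, so δu/u = 0.0680.
Q is then a monomial in u, q, s:
δQ/Q = √((δu/u)² + (½·δq/q)² + (3·δs/s)²) = √(0.00462 + 0.00166 + 0.0796) = 0.293
Q = 2.55e+05, so δQ = 0.293 × 2.55e+05 = 74600.

(2.55 ± 0.746) × 10^5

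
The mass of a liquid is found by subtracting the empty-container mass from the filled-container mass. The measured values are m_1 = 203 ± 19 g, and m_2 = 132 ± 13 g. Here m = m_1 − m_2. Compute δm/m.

Sums and differences: (δm)² = Σ (cᵢ δxᵢ)².
  (δm_1)² = 361;  (δm_2)² = 169
δm = √(530) = 23.0 g
m = 71.0 g, so δm/m = 23.0/71.0 = 0.324.

0.324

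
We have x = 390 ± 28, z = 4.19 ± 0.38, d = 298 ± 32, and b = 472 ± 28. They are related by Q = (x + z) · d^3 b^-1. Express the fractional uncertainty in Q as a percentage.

33.5%

Let u = x + z = 394. δu = √(δx² + δz²) = √(784 + 0.144) = 28.0, so δu/u = 0.0710.
Q is then a monomial in u, d, b:
δQ/Q = √((δu/u)² + (3·δd/d)² + (-1·δb/b)²) = √(0.00505 + 0.104 + 0.00352) = 0.335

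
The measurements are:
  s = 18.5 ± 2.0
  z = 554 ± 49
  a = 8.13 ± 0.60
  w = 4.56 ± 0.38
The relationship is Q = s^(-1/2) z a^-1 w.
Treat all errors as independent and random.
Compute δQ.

11.0

Since Q is a product/quotient, work with relative uncertainties:
  (−½·δs/s)² = (-0.5×0.108)² = 0.00292;  (1·δz/z)² = (1×0.0884)² = 0.00782;  (-1·δa/a)² = (-1×0.0738)² = 0.00545;  (1·δw/w)² = (1×0.0833)² = 0.00694
δQ/Q = √(0.0231) = 0.152
Q = 72.2, so δQ = 0.152 × 72.2 = 11.0.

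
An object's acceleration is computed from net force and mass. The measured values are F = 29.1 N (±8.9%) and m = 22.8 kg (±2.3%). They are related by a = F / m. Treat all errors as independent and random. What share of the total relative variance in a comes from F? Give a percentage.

93.7%

(δa/a)² = (1·δF/F)² + (-1·δm/m)²
  F term: (1×0.0890)² = 0.00792
  m term: (-1×0.0230)² = 0.000529
Total = 0.00845. Share from F = 0.00792/0.00845 = 0.937.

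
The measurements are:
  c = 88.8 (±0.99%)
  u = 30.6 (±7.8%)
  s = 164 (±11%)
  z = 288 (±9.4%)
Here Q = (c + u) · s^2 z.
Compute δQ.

2.22e+08

Let w = c + u = 119. δw = √(δc² + δu²) = √(0.773 + 5.70) = 2.54, so δw/w = 0.0213.
Q is then a monomial in w, s, z:
δQ/Q = √((δw/w)² + (2·δs/s)² + (1·δz/z)²) = √(0.000454 + 0.0484 + 0.00884) = 0.240
Q = 9.25e+08, so δQ = 0.240 × 9.25e+08 = 2.22e+08.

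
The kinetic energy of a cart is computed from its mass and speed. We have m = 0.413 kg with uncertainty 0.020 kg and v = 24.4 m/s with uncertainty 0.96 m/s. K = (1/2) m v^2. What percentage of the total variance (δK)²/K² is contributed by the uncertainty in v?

(δK/K)² = (1·δm/m)² + (2·δv/v)²
  m term: (1×0.0484)² = 0.00235
  v term: (2×0.0393)² = 0.00619
Total = 0.00854. Share from v = 0.00619/0.00854 = 0.725.

72.5%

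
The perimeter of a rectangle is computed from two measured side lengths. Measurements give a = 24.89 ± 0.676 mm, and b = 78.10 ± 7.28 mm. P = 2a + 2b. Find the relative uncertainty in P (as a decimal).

Absolute uncertainties add in quadrature for a linear combination:
  (2·δa)² = 1.83;  (2·δb)² = 212
δP = √(214) = 14.6 mm
P = 206.0 mm, so δP/P = 14.6/206.0 = 0.0710.

0.0710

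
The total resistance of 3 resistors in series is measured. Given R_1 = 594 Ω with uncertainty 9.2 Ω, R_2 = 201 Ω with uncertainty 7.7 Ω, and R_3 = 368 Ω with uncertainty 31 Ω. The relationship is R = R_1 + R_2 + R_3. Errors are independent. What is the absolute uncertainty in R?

Absolute uncertainties add in quadrature for a linear combination:
  (δR_1)² = 84.6;  (δR_2)² = 59.3;  (δR_3)² = 961
δR = √(1100) = 33.2 Ω

33.2 Ω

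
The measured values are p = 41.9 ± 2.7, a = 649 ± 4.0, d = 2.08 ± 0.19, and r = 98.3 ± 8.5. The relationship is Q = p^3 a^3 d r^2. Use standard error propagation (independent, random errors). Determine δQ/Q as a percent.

27.6%

For a monomial Q ∝ p^3, a^3, d, r^2, fractional errors add in quadrature:
  (3·δp/p)² = (3×0.0644)² = 0.0374;  (3·δa/a)² = (3×0.00616)² = 0.000342;  (1·δd/d)² = (1×0.0913)² = 0.00834;  (2·δr/r)² = (2×0.0865)² = 0.0299
δQ/Q = √(0.0760) = 0.276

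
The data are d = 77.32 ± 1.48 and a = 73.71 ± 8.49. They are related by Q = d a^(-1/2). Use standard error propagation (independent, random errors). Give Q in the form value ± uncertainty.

9.006 ± 0.547

Since Q is a product/quotient, work with relative uncertainties:
  (1·δd/d)² = (1×0.0191)² = 0.000366;  (−½·δa/a)² = (-0.5×0.115)² = 0.00332
δQ/Q = √(0.00368) = 0.0607
Q = 9.006, so δQ = 0.0607 × 9.006 = 0.547.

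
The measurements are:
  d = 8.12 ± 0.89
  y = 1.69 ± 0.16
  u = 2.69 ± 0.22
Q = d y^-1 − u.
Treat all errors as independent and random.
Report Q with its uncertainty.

Let p = d·y^-1 = 4.80. δp/p = √((1·δd/d)² + (-1·δy/y)²) = √(0.0120 + 0.00896) = 0.145, so δp = 0.696.
Q = p − u: δQ = √(δp² + δu²) = √(0.484 + 0.0484) = 0.730
Q = 2.11.

2.11 ± 0.730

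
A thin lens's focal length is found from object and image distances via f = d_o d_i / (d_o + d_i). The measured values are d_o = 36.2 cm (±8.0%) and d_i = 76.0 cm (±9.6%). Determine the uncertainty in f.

1.53 cm

∂f/∂d_o = (d_i/(d_o+d_i))² = 0.459;  ∂f/∂d_i = (d_o/(d_o+d_i))² = 0.104
δf = √((∂f/∂d_o · δd_o)² + (∂f/∂d_i · δd_i)²) = √(1.77 + 0.577) = 1.53 cm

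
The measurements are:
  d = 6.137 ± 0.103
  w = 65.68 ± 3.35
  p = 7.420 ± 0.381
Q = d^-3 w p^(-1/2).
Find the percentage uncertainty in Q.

For a monomial Q ∝ d^-3, w, p^(-1/2), fractional errors add in quadrature:
  (-3·δd/d)² = (-3×0.0168)² = 0.00254;  (1·δw/w)² = (1×0.0510)² = 0.00260;  (−½·δp/p)² = (-0.5×0.0513)² = 0.000659
δQ/Q = √(0.00580) = 0.0761

7.61%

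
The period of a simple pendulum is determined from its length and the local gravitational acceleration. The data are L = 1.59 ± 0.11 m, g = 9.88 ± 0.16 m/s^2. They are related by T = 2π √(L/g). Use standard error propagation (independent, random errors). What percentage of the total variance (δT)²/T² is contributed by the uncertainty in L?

94.8%

(δT/T)² = (½·δL/L)² + (−½·δg/g)²
  L term: (0.5×0.0692)² = 0.00120
  g term: (-0.5×0.0162)² = 6.56e-05
Total = 0.00126. Share from L = 0.00120/0.00126 = 0.948.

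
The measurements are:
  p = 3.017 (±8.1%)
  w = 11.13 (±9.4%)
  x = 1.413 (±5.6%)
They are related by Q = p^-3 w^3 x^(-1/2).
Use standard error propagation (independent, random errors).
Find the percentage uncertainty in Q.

Since Q is a product/quotient, work with relative uncertainties:
  (-3·δp/p)² = (-3×0.0810)² = 0.0590;  (3·δw/w)² = (3×0.0940)² = 0.0795;  (−½·δx/x)² = (-0.5×0.0560)² = 0.000784
δQ/Q = √(0.139) = 0.373

37.3%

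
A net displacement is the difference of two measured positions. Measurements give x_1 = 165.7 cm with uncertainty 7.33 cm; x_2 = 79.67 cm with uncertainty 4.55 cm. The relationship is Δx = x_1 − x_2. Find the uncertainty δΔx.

8.63 cm

Δx is a linear combination, so absolute uncertainties add in quadrature:
  (δx_1)² = 53.7;  (δx_2)² = 20.7
δΔx = √(74.4) = 8.63 cm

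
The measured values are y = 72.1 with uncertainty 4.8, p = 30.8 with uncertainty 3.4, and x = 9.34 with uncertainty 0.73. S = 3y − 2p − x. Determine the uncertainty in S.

15.9

Each term contributes (cᵢ δxᵢ)² to (δS)²:
  (3·δy)² = 207;  (2·δp)² = 46.2;  (δx)² = 0.533
δS = √(254) = 15.9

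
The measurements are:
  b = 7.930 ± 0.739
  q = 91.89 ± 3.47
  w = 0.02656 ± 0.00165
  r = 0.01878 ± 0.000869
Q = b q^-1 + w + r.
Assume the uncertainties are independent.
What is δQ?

Let p = b·q^-1 = 0.08630. δp/p = √((1·δb/b)² + (-1·δq/q)²) = √(0.00868 + 0.00143) = 0.101, so δp = 0.00868.
Q = p + w + r: δQ = √(δp² + δw² + δr²) = √(7.53e-05 + 2.72e-06 + 7.55e-07) = 0.00888

0.00888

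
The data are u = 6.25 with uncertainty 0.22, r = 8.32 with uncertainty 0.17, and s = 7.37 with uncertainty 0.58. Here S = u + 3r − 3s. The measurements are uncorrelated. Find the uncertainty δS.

For a sum/difference, combine absolute errors in quadrature:
  (δu)² = 0.0484;  (3·δr)² = 0.260;  (3·δs)² = 3.03
δS = √(3.34) = 1.83

1.83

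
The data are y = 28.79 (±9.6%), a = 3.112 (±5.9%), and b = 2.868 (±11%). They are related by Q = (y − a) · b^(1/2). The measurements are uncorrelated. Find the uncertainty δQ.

Let u = y − a = 25.68. δu = √(δy² + δa²) = √(7.64 + 0.0337) = 2.77, so δu/u = 0.108.
Q is then a monomial in u, b:
δQ/Q = √((δu/u)² + (½·δb/b)²) = √(0.0116 + 0.00302) = 0.121
Q = 43.49, so δQ = 0.121 × 43.49 = 5.27.

5.27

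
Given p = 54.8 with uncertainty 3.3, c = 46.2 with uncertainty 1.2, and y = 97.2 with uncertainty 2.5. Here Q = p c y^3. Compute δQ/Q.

0.101

Q is a product of powers, so relative uncertainties combine in quadrature:
  (1·δp/p)² = (1×0.0602)² = 0.00363;  (1·δc/c)² = (1×0.0260)² = 0.000675;  (3·δy/y)² = (3×0.0257)² = 0.00595
δQ/Q = √(0.0103) = 0.101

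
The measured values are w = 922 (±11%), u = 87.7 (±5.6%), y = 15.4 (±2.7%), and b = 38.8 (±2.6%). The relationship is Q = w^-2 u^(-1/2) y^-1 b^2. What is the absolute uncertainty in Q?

Each factor contributes (exponent × relative error)² to (δQ/Q)²:
  (-2·δw/w)² = (-2×0.110)² = 0.0484;  (−½·δu/u)² = (-0.5×0.0560)² = 0.000784;  (-1·δy/y)² = (-1×0.0270)² = 0.000729;  (2·δb/b)² = (2×0.0260)² = 0.00270
δQ/Q = √(0.0526) = 0.229
Q = 1.23e-05, so δQ = 0.229 × 1.23e-05 = 2.82e-06.

2.82e-06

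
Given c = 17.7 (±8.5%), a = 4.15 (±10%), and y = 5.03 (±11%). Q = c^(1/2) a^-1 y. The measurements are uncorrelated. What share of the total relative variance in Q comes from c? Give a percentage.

(δQ/Q)² = (½·δc/c)² + (-1·δa/a)² + (1·δy/y)²
  c term: (0.5×0.0850)² = 0.00181
  a term: (-1×0.100)² = 0.0100
  y term: (1×0.110)² = 0.0121
Total = 0.0239. Share from c = 0.00181/0.0239 = 0.0756.

7.56%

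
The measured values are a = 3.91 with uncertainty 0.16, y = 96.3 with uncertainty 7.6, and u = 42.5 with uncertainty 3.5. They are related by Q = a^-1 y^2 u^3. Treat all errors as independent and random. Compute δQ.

For a monomial Q ∝ a^-1, y^2, u^3, fractional errors add in quadrature:
  (-1·δa/a)² = (-1×0.0409)² = 0.00167;  (2·δy/y)² = (2×0.0789)² = 0.0249;  (3·δu/u)² = (3×0.0824)² = 0.0610
δQ/Q = √(0.0876) = 0.296
Q = 1.82e+08, so δQ = 0.296 × 1.82e+08 = 5.39e+07.

5.39e+07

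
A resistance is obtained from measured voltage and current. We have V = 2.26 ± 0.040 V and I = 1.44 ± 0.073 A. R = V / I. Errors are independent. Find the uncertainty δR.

0.0843 Ω

For a monomial R ∝ V, I^-1, fractional errors add in quadrature:
  (1·δV/V)² = (1×0.0177)² = 0.000313;  (-1·δI/I)² = (-1×0.0507)² = 0.00257
δR/R = √(0.00288) = 0.0537
R = 1.57 Ω, so δR = 0.0537 × 1.57 = 0.0843 Ω.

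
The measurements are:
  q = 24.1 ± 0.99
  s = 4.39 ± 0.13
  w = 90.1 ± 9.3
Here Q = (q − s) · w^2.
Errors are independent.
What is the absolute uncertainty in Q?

34000

Let u = q − s = 19.7. δu = √(δq² + δs²) = √(0.980 + 0.0169) = 0.998, so δu/u = 0.0507.
Q is then a monomial in u, w:
δQ/Q = √((δu/u)² + (2·δw/w)²) = √(0.00257 + 0.0426) = 0.213
Q = 1.6e+05, so δQ = 0.213 × 1.6e+05 = 34000.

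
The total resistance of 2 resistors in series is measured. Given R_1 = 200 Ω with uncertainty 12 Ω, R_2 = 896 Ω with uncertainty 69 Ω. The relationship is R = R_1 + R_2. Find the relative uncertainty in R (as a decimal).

Absolute uncertainties add in quadrature for a linear combination:
  (δR_1)² = 144;  (δR_2)² = 4760
δR = √(4900) = 70.0 Ω
R = 1100 Ω, so δR/R = 70.0/1100 = 0.0639.

0.0639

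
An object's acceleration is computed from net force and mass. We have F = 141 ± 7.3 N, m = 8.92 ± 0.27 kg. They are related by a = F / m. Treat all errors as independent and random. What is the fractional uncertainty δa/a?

a is a product of powers, so relative uncertainties combine in quadrature:
  (1·δF/F)² = (1×0.0518)² = 0.00268;  (-1·δm/m)² = (-1×0.0303)² = 0.000916
δa/a = √(0.00360) = 0.0600

0.0600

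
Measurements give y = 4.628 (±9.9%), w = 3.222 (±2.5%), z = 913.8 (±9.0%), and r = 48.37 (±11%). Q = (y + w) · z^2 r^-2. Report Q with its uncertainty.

Let u = y + w = 7.850. δu = √(δy² + δw²) = √(0.210 + 0.00649) = 0.465, so δu/u = 0.0593.
Q is then a monomial in u, z, r:
δQ/Q = √((δu/u)² + (2·δz/z)² + (-2·δr/r)²) = √(0.00351 + 0.0324 + 0.0484) = 0.290
Q = 2802, so δQ = 0.290 × 2802 = 814.

2802 ± 814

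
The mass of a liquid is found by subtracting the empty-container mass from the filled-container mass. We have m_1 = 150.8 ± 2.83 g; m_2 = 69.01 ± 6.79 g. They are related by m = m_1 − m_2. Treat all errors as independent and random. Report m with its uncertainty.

81.79 ± 7.36 g

m is a linear combination, so absolute uncertainties add in quadrature:
  (δm_1)² = 8.01;  (δm_2)² = 46.1
δm = √(54.1) = 7.36 g
m = 81.79 g.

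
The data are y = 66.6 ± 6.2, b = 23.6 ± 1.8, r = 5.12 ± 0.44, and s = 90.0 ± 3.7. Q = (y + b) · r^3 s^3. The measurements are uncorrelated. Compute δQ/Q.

Let u = y + b = 90.2. δu = √(δy² + δb²) = √(38.4 + 3.24) = 6.46, so δu/u = 0.0716.
Q is then a monomial in u, r, s:
δQ/Q = √((δu/u)² + (3·δr/r)² + (3·δs/s)²) = √(0.00512 + 0.0665 + 0.0152) = 0.295

0.295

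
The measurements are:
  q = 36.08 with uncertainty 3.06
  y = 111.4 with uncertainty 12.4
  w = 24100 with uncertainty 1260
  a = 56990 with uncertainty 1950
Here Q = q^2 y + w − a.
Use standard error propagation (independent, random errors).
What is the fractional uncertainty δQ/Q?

0.263

Let p = q^2·y = 145000. δp/p = √((2·δq/q)² + (1·δy/y)²) = √(0.0288 + 0.0124) = 0.203, so δp = 29400.
Q = p + w − a: δQ = √(δp² + δw² + δa²) = √(8.66e+08 + 1.59e+06 + 3.8e+06) = 29500
Q = 112100, so δQ/Q = 29500/112100 = 0.263.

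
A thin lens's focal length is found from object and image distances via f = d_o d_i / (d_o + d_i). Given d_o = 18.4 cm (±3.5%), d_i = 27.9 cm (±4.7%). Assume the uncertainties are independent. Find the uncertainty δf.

∂f/∂d_o = (d_i/(d_o+d_i))² = 0.363;  ∂f/∂d_i = (d_o/(d_o+d_i))² = 0.158
δf = √((∂f/∂d_o · δd_o)² + (∂f/∂d_i · δd_i)²) = √(0.0547 + 0.0429) = 0.312 cm

0.312 cm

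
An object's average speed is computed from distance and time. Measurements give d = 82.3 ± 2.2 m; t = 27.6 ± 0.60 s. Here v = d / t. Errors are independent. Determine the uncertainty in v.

0.103 m/s

v is a product of powers, so relative uncertainties combine in quadrature:
  (1·δd/d)² = (1×0.0267)² = 0.000715;  (-1·δt/t)² = (-1×0.0217)² = 0.000473
δv/v = √(0.00119) = 0.0345
v = 2.98 m/s, so δv = 0.0345 × 2.98 = 0.103 m/s.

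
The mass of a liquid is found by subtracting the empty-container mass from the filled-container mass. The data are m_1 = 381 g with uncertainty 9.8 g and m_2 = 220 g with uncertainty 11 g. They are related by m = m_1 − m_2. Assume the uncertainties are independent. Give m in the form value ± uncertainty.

Each term contributes (cᵢ δxᵢ)² to (δm)²:
  (δm_1)² = 96.0;  (δm_2)² = 121
δm = √(217) = 14.7 g
m = 161 g.

161 ± 14.7 g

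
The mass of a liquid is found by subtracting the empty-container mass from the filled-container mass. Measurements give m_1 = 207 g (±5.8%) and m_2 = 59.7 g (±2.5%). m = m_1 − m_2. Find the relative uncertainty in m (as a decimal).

m is a linear combination, so absolute uncertainties add in quadrature:
  (δm_1)² = 144;  (δm_2)² = 2.23
δm = √(146) = 12.1 g
m = 147 g, so δm/m = 12.1/147 = 0.0821.

0.0821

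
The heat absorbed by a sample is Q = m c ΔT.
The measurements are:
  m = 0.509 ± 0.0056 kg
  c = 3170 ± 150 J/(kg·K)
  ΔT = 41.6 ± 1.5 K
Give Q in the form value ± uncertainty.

67100 ± 4060 J

Relative error in a monomial: (δQ/Q)² = Σ (nᵢ · δxᵢ/xᵢ)².
  (1·δm/m)² = (1×0.0110)² = 0.000121;  (1·δc/c)² = (1×0.0473)² = 0.00224;  (1·δΔT/ΔT)² = (1×0.0361)² = 0.00130
δQ/Q = √(0.00366) = 0.0605
Q = 67100 J, so δQ = 0.0605 × 67100 = 4060 J.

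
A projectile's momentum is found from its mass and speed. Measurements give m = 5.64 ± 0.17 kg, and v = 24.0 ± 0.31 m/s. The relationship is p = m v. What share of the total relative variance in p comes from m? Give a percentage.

84.5%

(δp/p)² = (1·δm/m)² + (1·δv/v)²
  m term: (1×0.0301)² = 0.000909
  v term: (1×0.0129)² = 0.000167
Total = 0.00108. Share from m = 0.000909/0.00108 = 0.845.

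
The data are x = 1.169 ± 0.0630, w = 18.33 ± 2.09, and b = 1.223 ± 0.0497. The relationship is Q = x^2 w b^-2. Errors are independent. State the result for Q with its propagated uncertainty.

16.75 ± 2.96

Relative error in a monomial: (δQ/Q)² = Σ (nᵢ · δxᵢ/xᵢ)².
  (2·δx/x)² = (2×0.0539)² = 0.0116;  (1·δw/w)² = (1×0.114)² = 0.0130;  (-2·δb/b)² = (-2×0.0406)² = 0.00661
δQ/Q = √(0.0312) = 0.177
Q = 16.75, so δQ = 0.177 × 16.75 = 2.96.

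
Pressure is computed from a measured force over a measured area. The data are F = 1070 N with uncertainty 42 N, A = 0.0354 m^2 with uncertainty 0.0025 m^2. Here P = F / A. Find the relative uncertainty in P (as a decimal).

Relative error in a monomial: (δP/P)² = Σ (nᵢ · δxᵢ/xᵢ)².
  (1·δF/F)² = (1×0.0393)² = 0.00154;  (-1·δA/A)² = (-1×0.0706)² = 0.00499
δP/P = √(0.00653) = 0.0808

0.0808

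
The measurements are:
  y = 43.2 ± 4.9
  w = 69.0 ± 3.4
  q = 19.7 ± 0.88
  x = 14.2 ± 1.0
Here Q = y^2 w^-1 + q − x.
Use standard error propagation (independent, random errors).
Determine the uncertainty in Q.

Let p = y^2·w^-1 = 27.0. δp/p = √((2·δy/y)² + (-1·δw/w)²) = √(0.0515 + 0.00243) = 0.232, so δp = 6.28.
Q = p + q − x: δQ = √(δp² + δq² + δx²) = √(39.4 + 0.774 + 1.00) = 6.42

6.42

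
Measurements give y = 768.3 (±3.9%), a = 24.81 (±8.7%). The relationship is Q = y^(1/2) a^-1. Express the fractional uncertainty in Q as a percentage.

For a monomial Q ∝ y^(1/2), a^-1, fractional errors add in quadrature:
  (½·δy/y)² = (0.5×0.0390)² = 0.000380;  (-1·δa/a)² = (-1×0.0870)² = 0.00757
δQ/Q = √(0.00795) = 0.0892

8.92%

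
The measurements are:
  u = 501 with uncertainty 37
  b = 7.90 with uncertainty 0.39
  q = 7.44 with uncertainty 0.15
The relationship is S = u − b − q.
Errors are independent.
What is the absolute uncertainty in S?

37.0

S is a linear combination, so absolute uncertainties add in quadrature:
  (δu)² = 1370;  (δb)² = 0.152;  (δq)² = 0.0225
δS = √(1370) = 37.0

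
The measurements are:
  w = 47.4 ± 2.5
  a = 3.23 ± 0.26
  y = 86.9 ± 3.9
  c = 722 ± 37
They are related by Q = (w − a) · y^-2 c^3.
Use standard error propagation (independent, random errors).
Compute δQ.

Let u = w − a = 44.2. δu = √(δw² + δa²) = √(6.25 + 0.0676) = 2.51, so δu/u = 0.0569.
Q is then a monomial in u, y, c:
δQ/Q = √((δu/u)² + (-2·δy/y)² + (3·δc/c)²) = √(0.00324 + 0.00806 + 0.0236) = 0.187
Q = 2.2e+06, so δQ = 0.187 × 2.2e+06 = 4.11e+05.

4.11e+05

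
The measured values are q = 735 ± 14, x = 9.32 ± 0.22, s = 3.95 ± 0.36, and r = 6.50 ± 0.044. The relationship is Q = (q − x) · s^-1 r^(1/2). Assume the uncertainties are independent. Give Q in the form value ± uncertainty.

468 ± 43.7

Let u = q − x = 726. δu = √(δq² + δx²) = √(196 + 0.0484) = 14.0, so δu/u = 0.0193.
Q is then a monomial in u, s, r:
δQ/Q = √((δu/u)² + (-1·δs/s)² + (½·δr/r)²) = √(0.000372 + 0.00831 + 1.15e-05) = 0.0932
Q = 468, so δQ = 0.0932 × 468 = 43.7.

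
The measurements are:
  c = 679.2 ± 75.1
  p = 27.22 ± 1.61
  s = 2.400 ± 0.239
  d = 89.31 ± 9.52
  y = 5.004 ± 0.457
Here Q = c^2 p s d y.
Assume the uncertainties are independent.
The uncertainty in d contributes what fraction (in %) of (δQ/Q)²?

(δQ/Q)² = (2·δc/c)² + (1·δp/p)² + (1·δs/s)² + (1·δd/d)² + (1·δy/y)²
  c term: (2×0.111)² = 0.0489
  p term: (1×0.0591)² = 0.00350
  s term: (1×0.0996)² = 0.00992
  d term: (1×0.107)² = 0.0114
  y term: (1×0.0913)² = 0.00834
Total = 0.0820. Share from d = 0.0114/0.0820 = 0.139.

13.9%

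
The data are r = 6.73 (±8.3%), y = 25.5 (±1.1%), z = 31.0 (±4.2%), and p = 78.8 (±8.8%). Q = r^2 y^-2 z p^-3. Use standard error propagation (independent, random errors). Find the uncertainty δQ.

Since Q is a product/quotient, work with relative uncertainties:
  (2·δr/r)² = (2×0.0830)² = 0.0276;  (-2·δy/y)² = (-2×0.0110)² = 0.000484;  (1·δz/z)² = (1×0.0420)² = 0.00176;  (-3·δp/p)² = (-3×0.0880)² = 0.0697
δQ/Q = √(0.0995) = 0.315
Q = 4.41e-06, so δQ = 0.315 × 4.41e-06 = 1.39e-06.

1.39e-06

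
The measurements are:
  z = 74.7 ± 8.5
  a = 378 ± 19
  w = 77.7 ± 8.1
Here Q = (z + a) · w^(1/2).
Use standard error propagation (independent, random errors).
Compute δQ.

277

Let u = z + a = 453. δu = √(δz² + δa²) = √(72.2 + 361) = 20.8, so δu/u = 0.0460.
Q is then a monomial in u, w:
δQ/Q = √((δu/u)² + (½·δw/w)²) = √(0.00211 + 0.00272) = 0.0695
Q = 3990, so δQ = 0.0695 × 3990 = 277.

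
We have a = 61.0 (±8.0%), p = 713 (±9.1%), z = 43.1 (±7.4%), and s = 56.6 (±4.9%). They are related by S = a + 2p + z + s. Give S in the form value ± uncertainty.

1590 ± 130

Absolute uncertainties add in quadrature for a linear combination:
  (δa)² = 23.8;  (2·δp)² = 16800;  (δz)² = 10.2;  (δs)² = 7.69
δS = √(16900) = 130
S = 1590.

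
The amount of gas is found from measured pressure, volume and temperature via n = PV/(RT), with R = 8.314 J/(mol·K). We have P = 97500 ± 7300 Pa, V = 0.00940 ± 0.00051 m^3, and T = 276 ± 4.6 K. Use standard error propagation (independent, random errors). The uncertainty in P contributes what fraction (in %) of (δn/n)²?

63.5%

(δn/n)² = (1·δP/P)² + (1·δV/V)² + (-1·δT/T)²
  P term: (1×0.0749)² = 0.00561
  V term: (1×0.0543)² = 0.00294
  T term: (-1×0.0167)² = 0.000278
Total = 0.00883. Share from P = 0.00561/0.00883 = 0.635.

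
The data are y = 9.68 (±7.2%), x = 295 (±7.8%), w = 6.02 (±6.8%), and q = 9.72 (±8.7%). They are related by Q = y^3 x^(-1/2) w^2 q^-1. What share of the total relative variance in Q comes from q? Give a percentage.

10.2%

(δQ/Q)² = (3·δy/y)² + (−½·δx/x)² + (2·δw/w)² + (-1·δq/q)²
  y term: (3×0.0720)² = 0.0467
  x term: (-0.5×0.0780)² = 0.00152
  w term: (2×0.0680)² = 0.0185
  q term: (-1×0.0870)² = 0.00757
Total = 0.0742. Share from q = 0.00757/0.0742 = 0.102.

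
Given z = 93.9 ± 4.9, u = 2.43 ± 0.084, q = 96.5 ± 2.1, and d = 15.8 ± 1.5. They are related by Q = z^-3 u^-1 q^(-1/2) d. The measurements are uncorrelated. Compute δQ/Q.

Each factor contributes (exponent × relative error)² to (δQ/Q)²:
  (-3·δz/z)² = (-3×0.0522)² = 0.0245;  (-1·δu/u)² = (-1×0.0346)² = 0.00119;  (−½·δq/q)² = (-0.5×0.0218)² = 0.000118;  (1·δd/d)² = (1×0.0949)² = 0.00901
δQ/Q = √(0.0348) = 0.187

0.187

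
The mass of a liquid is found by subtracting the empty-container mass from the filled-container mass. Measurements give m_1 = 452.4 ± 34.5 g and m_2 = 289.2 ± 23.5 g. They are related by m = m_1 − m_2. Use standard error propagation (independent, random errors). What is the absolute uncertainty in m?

Absolute uncertainties add in quadrature for a linear combination:
  (δm_1)² = 1190;  (δm_2)² = 552
δm = √(1740) = 41.7 g

41.7 g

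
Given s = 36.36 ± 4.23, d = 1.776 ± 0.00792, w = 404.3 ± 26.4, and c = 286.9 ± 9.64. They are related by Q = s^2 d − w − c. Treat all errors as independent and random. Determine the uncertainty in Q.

Let p = s^2·d = 2348. δp/p = √((2·δs/s)² + (1·δd/d)²) = √(0.0541 + 1.99e-05) = 0.233, so δp = 546.
Q = p − w − c: δQ = √(δp² + δw² + δc²) = √(2.99e+05 + 697 + 92.9) = 547

547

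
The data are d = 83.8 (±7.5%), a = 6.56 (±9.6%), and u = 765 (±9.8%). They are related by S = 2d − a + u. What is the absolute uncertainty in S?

76.0

S is a linear combination, so absolute uncertainties add in quadrature:
  (2·δd)² = 158;  (δa)² = 0.397;  (δu)² = 5620
δS = √(5780) = 76.0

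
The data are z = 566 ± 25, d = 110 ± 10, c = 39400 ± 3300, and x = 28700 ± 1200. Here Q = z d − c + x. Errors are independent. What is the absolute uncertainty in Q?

7210

Let p = z·d = 62300. δp/p = √((1·δz/z)² + (1·δd/d)²) = √(0.00195 + 0.00826) = 0.101, so δp = 6290.
Q = p − c + x: δQ = √(δp² + δc² + δx²) = √(3.96e+07 + 1.09e+07 + 1.44e+06) = 7210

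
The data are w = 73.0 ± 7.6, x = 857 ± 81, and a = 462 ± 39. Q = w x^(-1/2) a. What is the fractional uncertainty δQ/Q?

Products/powers → add relative errors in quadrature, weighted by exponent:
  (1·δw/w)² = (1×0.104)² = 0.0108;  (−½·δx/x)² = (-0.5×0.0945)² = 0.00223;  (1·δa/a)² = (1×0.0844)² = 0.00713
δQ/Q = √(0.0202) = 0.142

0.142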